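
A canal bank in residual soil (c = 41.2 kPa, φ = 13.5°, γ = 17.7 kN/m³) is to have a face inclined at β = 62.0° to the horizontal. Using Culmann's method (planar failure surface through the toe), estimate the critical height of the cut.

Culmann's analysis gives the critical failure plane at α_cr = (β + φ)/2 = (62.0 + 13.5)/2 = 37.8°, and the critical height
H_c = (4c/γ) · sinβ cosφ / [1 − cos(β − φ)]
    = (4·41.2/17.7) · sin62.0°·cos13.5° / [1 − cos(48.5°)]
    = 9.311 · 0.8829·0.9724 / [1 − 0.6626]
    = 9.311 · 0.8586 / 0.3374
    = 23.69 m

H_c = 23.69 m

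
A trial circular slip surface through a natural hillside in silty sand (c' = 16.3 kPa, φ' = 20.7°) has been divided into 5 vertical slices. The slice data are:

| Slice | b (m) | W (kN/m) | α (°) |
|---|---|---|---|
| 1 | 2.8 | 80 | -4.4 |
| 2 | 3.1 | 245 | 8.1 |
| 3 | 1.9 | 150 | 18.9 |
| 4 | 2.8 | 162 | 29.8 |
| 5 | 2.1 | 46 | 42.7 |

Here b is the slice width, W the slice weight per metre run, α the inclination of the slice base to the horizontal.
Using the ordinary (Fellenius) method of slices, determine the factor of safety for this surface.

Ordinary method of slices: FS = Σ[c'·Δl_i + (W_i cosα_i)·tanφ'] / Σ W_i sinα_i, with Δl_i = b_i / cosα_i.
Slice 1: Δl = 2.8/cos(-4.4°) = 2.808 m; N'_1 = 80·cos(-4.4°) = 79.8; c'Δl = 45.77; W sinα = -6.1
Slice 2: Δl = 3.1/cos8.1° = 3.131 m; N'_2 = 245·cos8.1° = 242.6; c'Δl = 51.04; W sinα = 34.5
Slice 3: Δl = 1.9/cos18.9° = 2.008 m; N'_3 = 150·cos18.9° = 141.9; c'Δl = 32.73; W sinα = 48.6
Slice 4: Δl = 2.8/cos29.8° = 3.227 m; N'_4 = 162·cos29.8° = 140.6; c'Δl = 52.59; W sinα = 80.5
Slice 5: Δl = 2.1/cos42.7° = 2.857 m; N'_5 = 46·cos42.7° = 33.8; c'Δl = 46.58; W sinα = 31.2
Σc'Δl = 228.7 kN/m; ΣN' = 638.6 kN/m; ΣW sinα = 188.7 kN/m
Resisting = 228.7 + 638.6·tan20.7° = 228.7 + 241.3 = 470.0 kN/m
FS = 470.0 / 188.7 = 2.491

FS = 2.49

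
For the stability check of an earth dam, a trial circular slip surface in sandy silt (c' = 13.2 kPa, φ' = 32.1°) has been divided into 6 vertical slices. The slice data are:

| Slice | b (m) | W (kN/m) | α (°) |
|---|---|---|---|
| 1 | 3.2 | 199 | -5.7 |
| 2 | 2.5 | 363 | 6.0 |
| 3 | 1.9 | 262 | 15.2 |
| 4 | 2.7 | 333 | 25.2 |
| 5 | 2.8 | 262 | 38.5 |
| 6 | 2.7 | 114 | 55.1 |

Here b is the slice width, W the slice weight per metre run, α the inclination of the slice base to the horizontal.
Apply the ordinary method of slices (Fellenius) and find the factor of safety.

FS = 2.30

Ordinary method of slices: FS = Σ[c'·Δl_i + (W_i cosα_i)·tanφ'] / Σ W_i sinα_i, with Δl_i = b_i / cosα_i.
Slice 1: Δl = 3.2/cos(-5.7°) = 3.216 m; N'_1 = 199·cos(-5.7°) = 198.0; c'Δl = 42.45; W sinα = -19.8
Slice 2: Δl = 2.5/cos6.0° = 2.514 m; N'_2 = 363·cos6.0° = 361.0; c'Δl = 33.18; W sinα = 37.9
Slice 3: Δl = 1.9/cos15.2° = 1.969 m; N'_3 = 262·cos15.2° = 252.8; c'Δl = 25.99; W sinα = 68.7
Slice 4: Δl = 2.7/cos25.2° = 2.984 m; N'_4 = 333·cos25.2° = 301.3; c'Δl = 39.39; W sinα = 141.8
Slice 5: Δl = 2.8/cos38.5° = 3.578 m; N'_5 = 262·cos38.5° = 205.0; c'Δl = 47.23; W sinα = 163.1
Slice 6: Δl = 2.7/cos55.1° = 4.719 m; N'_6 = 114·cos55.1° = 65.2; c'Δl = 62.29; W sinα = 93.5
Σc'Δl = 250.5 kN/m; ΣN' = 1383.4 kN/m; ΣW sinα = 485.3 kN/m
Resisting = 250.5 + 1383.4·tan32.1° = 250.5 + 867.8 = 1118.4 kN/m
FS = 1118.4 / 485.3 = 2.305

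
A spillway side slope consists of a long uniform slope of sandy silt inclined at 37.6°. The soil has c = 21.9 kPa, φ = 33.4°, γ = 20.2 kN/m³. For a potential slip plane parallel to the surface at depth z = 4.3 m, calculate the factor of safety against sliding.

For an infinite slope with a slip plane parallel to the surface (no pore pressure): FS = [c + γz cos²β tanφ] / [γz sinβ cosβ].
γz = 20.2·4.3 = 86.86 kN/m²
Numerator = 21.9 + 86.86·cos²37.6°·tan33.4° = 21.9 + 86.86·0.6277·0.6594 = 57.852 kPa
Denominator = 86.86·sin37.6°·cos37.6° = 86.86·0.6101·0.7923 = 41.989 kPa
FS = 57.852 / 41.989 = 1.378

FS = 1.38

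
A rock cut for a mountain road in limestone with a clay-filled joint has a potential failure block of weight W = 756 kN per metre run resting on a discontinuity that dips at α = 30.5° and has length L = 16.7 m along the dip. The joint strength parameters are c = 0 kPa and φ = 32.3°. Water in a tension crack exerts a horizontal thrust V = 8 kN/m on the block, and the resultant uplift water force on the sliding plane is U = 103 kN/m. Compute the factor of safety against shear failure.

FS = 0.88

Resolving the block weight along and normal to the plane and applying the Mohr–Coulomb strength on the joint:
N' = W cosα − U − V sinα = 756·cos30.5° − 103 − 8·sin30.5° = 544.3 kN/m
Driving force T = W sinα + V cosα = 756·sin30.5° + 8·cos30.5° = 390.6 kN/m
Resisting force R = c·L + N'·tanφ = 0·16.7 + 544.3·tan32.3° = 0.0 + 344.1 = 344.1 kN/m
FS = R / T = 344.1 / 390.6 = 0.881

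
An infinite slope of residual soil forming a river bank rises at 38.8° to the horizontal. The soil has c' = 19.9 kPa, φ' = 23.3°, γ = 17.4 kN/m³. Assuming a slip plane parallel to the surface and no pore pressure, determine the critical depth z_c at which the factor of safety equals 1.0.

z_c = 5.04 m

Setting FS = 1.00 in FS = [c' + γz cos²β tanφ'] / [γz sinβ cosβ] and solving for z:
z = c' / [γ cosβ (FS·sinβ − cosβ·tanφ')]
  = 19.9 / [17.4·cos38.8°·(1.00·sin38.8° − cos38.8°·tan23.3°)]
  = 19.9 / [17.4·0.7793·(1.00·0.6266 − 0.7793·0.4307)]
  = 19.9 / 3.9457 = 5.044 m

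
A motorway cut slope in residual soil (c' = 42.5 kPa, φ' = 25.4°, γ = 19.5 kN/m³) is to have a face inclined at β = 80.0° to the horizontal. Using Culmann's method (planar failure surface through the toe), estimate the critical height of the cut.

H_c = 18.43 m

Culmann's analysis gives the critical failure plane at α_cr = (β + φ')/2 = (80.0 + 25.4)/2 = 52.7°, and the critical height
H_c = (4c'/γ) · sinβ cosφ' / [1 − cos(β − φ')]
    = (4·42.5/19.5) · sin80.0°·cos25.4° / [1 − cos(54.6°)]
    = 8.718 · 0.9848·0.9033 / [1 − 0.5793]
    = 8.718 · 0.8896 / 0.4207
    = 18.43 m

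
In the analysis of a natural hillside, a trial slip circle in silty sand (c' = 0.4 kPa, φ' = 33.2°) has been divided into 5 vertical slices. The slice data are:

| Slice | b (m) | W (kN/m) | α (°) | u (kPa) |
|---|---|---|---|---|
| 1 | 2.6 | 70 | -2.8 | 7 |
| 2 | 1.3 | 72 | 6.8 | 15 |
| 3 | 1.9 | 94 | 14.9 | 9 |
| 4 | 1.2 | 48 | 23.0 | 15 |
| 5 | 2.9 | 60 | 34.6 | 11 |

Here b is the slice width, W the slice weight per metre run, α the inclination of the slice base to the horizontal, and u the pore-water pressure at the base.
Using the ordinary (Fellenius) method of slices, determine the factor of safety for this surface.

FS = 1.74

Ordinary method of slices: FS = Σ[c'·Δl_i + (W_i cosα_i − u_i·Δl_i)·tanφ'] / Σ W_i sinα_i, with Δl_i = b_i / cosα_i.
Slice 1: Δl = 2.6/cos(-2.8°) = 2.603 m; N'_1 = 70·cos(-2.8°) − 7·2.603 = 51.7; c'Δl = 1.04; W sinα = -3.4
Slice 2: Δl = 1.3/cos6.8° = 1.309 m; N'_2 = 72·cos6.8° − 15·1.309 = 51.9; c'Δl = 0.52; W sinα = 8.5
Slice 3: Δl = 1.9/cos14.9° = 1.966 m; N'_3 = 94·cos14.9° − 9·1.966 = 73.1; c'Δl = 0.79; W sinα = 24.2
Slice 4: Δl = 1.2/cos23.0° = 1.304 m; N'_4 = 48·cos23.0° − 15·1.304 = 24.6; c'Δl = 0.52; W sinα = 18.8
Slice 5: Δl = 2.9/cos34.6° = 3.523 m; N'_5 = 60·cos34.6° − 11·3.523 = 10.6; c'Δl = 1.41; W sinα = 34.1
Σc'Δl = 4.3 kN/m; ΣN' = 212.0 kN/m; ΣW sinα = 82.1 kN/m
Resisting = 4.3 + 212.0·tan33.2° = 4.3 + 138.7 = 143.0 kN/m
FS = 143.0 / 82.1 = 1.742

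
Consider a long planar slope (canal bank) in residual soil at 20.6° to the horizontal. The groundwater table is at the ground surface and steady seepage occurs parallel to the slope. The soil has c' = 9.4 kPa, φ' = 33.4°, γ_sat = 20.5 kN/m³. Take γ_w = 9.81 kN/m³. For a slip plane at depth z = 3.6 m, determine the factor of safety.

FS = 1.30

With seepage parallel to the slope and the water table at the surface, the effective normal stress on the slip plane uses the buoyant unit weight γ' = γ_sat − γ_w while the driving shear stress uses γ_sat:
FS = [c' + γ' z cos²β tanφ'] / [γ_sat z sinβ cosβ]
γ' = 20.5 − 9.81 = 10.69 kN/m³
Numerator = 9.4 + 10.69·3.6·cos²20.6°·tan33.4° = 9.4 + 10.69·3.6·0.8762·0.6594 = 31.634 kPa
Denominator = 20.5·3.6·sin20.6°·cos20.6° = 20.5·3.6·0.3518·0.9361 = 24.306 kPa
FS = 31.634 / 24.306 = 1.302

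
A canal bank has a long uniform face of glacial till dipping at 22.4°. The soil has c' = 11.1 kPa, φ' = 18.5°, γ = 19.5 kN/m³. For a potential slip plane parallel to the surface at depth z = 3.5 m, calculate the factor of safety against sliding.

For an infinite slope with a slip plane parallel to the surface (no pore pressure): FS = [c' + γz cos²β tanφ'] / [γz sinβ cosβ].
γz = 19.5·3.5 = 68.25 kN/m²
Numerator = 11.1 + 68.25·cos²22.4°·tan18.5° = 11.1 + 68.25·0.8548·0.3346 = 30.620 kPa
Denominator = 68.25·sin22.4°·cos22.4° = 68.25·0.3811·0.9245 = 24.046 kPa
FS = 30.620 / 24.046 = 1.273

FS = 1.27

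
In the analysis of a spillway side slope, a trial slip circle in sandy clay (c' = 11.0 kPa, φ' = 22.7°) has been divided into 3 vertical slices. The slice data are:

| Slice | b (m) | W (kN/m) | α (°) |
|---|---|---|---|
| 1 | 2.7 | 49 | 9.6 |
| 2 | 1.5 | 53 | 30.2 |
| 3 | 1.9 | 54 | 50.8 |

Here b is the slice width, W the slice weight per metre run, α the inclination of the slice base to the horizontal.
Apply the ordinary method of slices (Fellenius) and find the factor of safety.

FS = 1.77

Ordinary method of slices: FS = Σ[c'·Δl_i + (W_i cosα_i)·tanφ'] / Σ W_i sinα_i, with Δl_i = b_i / cosα_i.
Slice 1: Δl = 2.7/cos9.6° = 2.738 m; N'_1 = 49·cos9.6° = 48.3; c'Δl = 30.12; W sinα = 8.2
Slice 2: Δl = 1.5/cos30.2° = 1.736 m; N'_2 = 53·cos30.2° = 45.8; c'Δl = 19.09; W sinα = 26.7
Slice 3: Δl = 1.9/cos50.8° = 3.006 m; N'_3 = 54·cos50.8° = 34.1; c'Δl = 33.07; W sinα = 41.8
Σc'Δl = 82.3 kN/m; ΣN' = 128.2 kN/m; ΣW sinα = 76.7 kN/m
Resisting = 82.3 + 128.2·tan22.7° = 82.3 + 53.6 = 135.9 kN/m
FS = 135.9 / 76.7 = 1.773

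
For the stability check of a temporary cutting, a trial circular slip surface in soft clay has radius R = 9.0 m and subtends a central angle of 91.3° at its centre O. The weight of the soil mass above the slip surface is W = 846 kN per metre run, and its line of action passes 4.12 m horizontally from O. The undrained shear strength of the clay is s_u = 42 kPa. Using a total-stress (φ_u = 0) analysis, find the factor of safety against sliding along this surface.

FS = 1.56

Taking moments about the centre O, the resisting moment is provided by the undrained shear strength acting along the arc:
Arc length L_a = R·θ = 9.0·(91.3°·π/180) = 9.0·1.5935 = 14.34 m
M_R = s_u·L_a·R = 42·14.34·9.0 = 5421.0 kN·m/m
M_D = W·d = 846·4.12 = 3485.5 kN·m/m
FS = M_R / M_D = 5421.0 / 3485.5 = 1.555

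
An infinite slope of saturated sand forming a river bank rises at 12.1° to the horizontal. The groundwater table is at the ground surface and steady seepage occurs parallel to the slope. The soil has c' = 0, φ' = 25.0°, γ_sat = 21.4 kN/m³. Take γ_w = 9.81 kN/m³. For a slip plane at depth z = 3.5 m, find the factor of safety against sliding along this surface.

With seepage parallel to the slope and the water table at the surface, the effective normal stress on the slip plane uses the buoyant unit weight γ' = γ_sat − γ_w while the driving shear stress uses γ_sat:
FS = [c' + γ' z cos²β tanφ'] / [γ_sat z sinβ cosβ]
(For c' = 0 this reduces to FS = (γ'/γ_sat)·tanφ'/tanβ.)
γ' = 21.4 − 9.81 = 11.59 kN/m³
Numerator = 0.0 + 11.59·3.5·cos²12.1°·tan25.0° = 0.0 + 11.59·3.5·0.9561·0.4663 = 18.085 kPa
Denominator = 21.4·3.5·sin12.1°·cos12.1° = 21.4·3.5·0.2096·0.9778 = 15.352 kPa
FS = 18.085 / 15.352 = 1.178

FS = 1.18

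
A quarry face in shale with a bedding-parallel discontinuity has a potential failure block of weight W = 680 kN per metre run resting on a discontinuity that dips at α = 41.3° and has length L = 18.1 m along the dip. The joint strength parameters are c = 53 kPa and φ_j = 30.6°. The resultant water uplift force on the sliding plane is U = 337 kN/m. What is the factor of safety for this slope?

FS = 2.37

Resolving the block weight along and normal to the plane and applying the Mohr–Coulomb strength on the joint:
N' = W cosα − U = 680·cos41.3° − 337 = 173.9 kN/m
Driving force T = W sinα = 680·sin41.3° = 448.8 kN/m
Resisting force R = c·L + N'·tanφ_j = 53·18.1 + 173.9·tan30.6° = 959.3 + 102.8 = 1062.1 kN/m
FS = R / T = 1062.1 / 448.8 = 2.367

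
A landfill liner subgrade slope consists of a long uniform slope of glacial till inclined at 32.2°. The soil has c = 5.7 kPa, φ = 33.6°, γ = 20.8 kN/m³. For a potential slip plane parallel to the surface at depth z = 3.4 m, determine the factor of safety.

FS = 1.23

For an infinite slope with a slip plane parallel to the surface (no pore pressure): FS = [c + γz cos²β tanφ] / [γz sinβ cosβ].
γz = 20.8·3.4 = 70.72 kN/m²
Numerator = 5.7 + 70.72·cos²32.2°·tan33.6° = 5.7 + 70.72·0.7160·0.6644 = 39.344 kPa
Denominator = 70.72·sin32.2°·cos32.2° = 70.72·0.5329·0.8462 = 31.889 kPa
FS = 39.344 / 31.889 = 1.234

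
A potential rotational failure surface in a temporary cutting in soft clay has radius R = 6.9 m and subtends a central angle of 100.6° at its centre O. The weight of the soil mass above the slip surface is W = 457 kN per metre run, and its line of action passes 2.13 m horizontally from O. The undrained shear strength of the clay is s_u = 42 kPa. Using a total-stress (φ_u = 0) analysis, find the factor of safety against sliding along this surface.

FS = 3.61

Taking moments about the centre O, the resisting moment is provided by the undrained shear strength acting along the arc:
Arc length L_a = R·θ = 6.9·(100.6°·π/180) = 6.9·1.7558 = 12.12 m
M_R = s_u·L_a·R = 42·12.12·6.9 = 3510.9 kN·m/m
M_D = W·d = 457·2.13 = 973.4 kN·m/m
FS = M_R / M_D = 3510.9 / 973.4 = 3.607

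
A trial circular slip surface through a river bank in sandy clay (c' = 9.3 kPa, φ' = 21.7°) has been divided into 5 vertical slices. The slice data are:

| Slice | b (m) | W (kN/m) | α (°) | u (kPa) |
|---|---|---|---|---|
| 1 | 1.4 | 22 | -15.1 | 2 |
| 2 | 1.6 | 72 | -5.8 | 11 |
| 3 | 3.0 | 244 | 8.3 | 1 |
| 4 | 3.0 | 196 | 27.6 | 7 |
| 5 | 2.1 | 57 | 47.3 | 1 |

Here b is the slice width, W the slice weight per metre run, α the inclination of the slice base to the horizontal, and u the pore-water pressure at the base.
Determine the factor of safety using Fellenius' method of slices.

FS = 2.03

Ordinary method of slices: FS = Σ[c'·Δl_i + (W_i cosα_i − u_i·Δl_i)·tanφ'] / Σ W_i sinα_i, with Δl_i = b_i / cosα_i.
Slice 1: Δl = 1.4/cos(-15.1°) = 1.450 m; N'_1 = 22·cos(-15.1°) − 2·1.450 = 18.3; c'Δl = 13.49; W sinα = -5.7
Slice 2: Δl = 1.6/cos(-5.8°) = 1.608 m; N'_2 = 72·cos(-5.8°) − 11·1.608 = 53.9; c'Δl = 14.96; W sinα = -7.3
Slice 3: Δl = 3.0/cos8.3° = 3.032 m; N'_3 = 244·cos8.3° − 1·3.032 = 238.4; c'Δl = 28.20; W sinα = 35.2
Slice 4: Δl = 3.0/cos27.6° = 3.385 m; N'_4 = 196·cos27.6° − 7·3.385 = 150.0; c'Δl = 31.48; W sinα = 90.8
Slice 5: Δl = 2.1/cos47.3° = 3.097 m; N'_5 = 57·cos47.3° − 1·3.097 = 35.6; c'Δl = 28.80; W sinα = 41.9
Σc'Δl = 116.9 kN/m; ΣN' = 496.3 kN/m; ΣW sinα = 154.9 kN/m
Resisting = 116.9 + 496.3·tan21.7° = 116.9 + 197.5 = 314.4 kN/m
FS = 314.4 / 154.9 = 2.030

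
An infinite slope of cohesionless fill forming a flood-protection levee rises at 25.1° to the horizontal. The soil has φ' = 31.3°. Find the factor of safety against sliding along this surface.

For a dry cohesionless infinite slope the factor of safety is FS = tanφ' / tanβ.
FS = tan31.3° / tan25.1° = 0.6080 / 0.4684 = 1.298

FS = 1.30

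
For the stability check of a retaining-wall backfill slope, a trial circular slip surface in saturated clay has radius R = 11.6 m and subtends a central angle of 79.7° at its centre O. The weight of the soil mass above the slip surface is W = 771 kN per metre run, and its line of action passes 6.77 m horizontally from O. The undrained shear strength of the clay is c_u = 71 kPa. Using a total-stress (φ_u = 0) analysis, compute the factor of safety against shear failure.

Taking moments about the centre O, the resisting moment is provided by the undrained shear strength acting along the arc:
Arc length L_a = R·θ = 11.6·(79.7°·π/180) = 11.6·1.3910 = 16.14 m
M_R = c_u·L_a·R = 71·16.14·11.6 = 13289.5 kN·m/m
M_D = W·d = 771·6.77 = 5219.7 kN·m/m
FS = M_R / M_D = 13289.5 / 5219.7 = 2.546

FS = 2.55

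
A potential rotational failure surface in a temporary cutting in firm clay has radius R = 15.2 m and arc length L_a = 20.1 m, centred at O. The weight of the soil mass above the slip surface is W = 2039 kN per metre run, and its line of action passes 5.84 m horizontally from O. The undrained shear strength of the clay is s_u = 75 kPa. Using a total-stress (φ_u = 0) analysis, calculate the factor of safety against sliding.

FS = 1.92

Taking moments about the centre O, the resisting moment is provided by the undrained shear strength acting along the arc:
M_R = s_u·L_a·R = 75·20.10·15.2 = 22914.0 kN·m/m
M_D = W·d = 2039·5.84 = 11907.8 kN·m/m
FS = M_R / M_D = 22914.0 / 11907.8 = 1.924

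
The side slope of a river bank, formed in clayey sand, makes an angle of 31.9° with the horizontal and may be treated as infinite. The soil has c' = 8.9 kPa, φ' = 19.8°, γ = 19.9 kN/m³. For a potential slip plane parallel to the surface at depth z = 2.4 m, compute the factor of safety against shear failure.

FS = 0.99

For an infinite slope with a slip plane parallel to the surface (no pore pressure): FS = [c' + γz cos²β tanφ'] / [γz sinβ cosβ].
γz = 19.9·2.4 = 47.76 kN/m²
Numerator = 8.9 + 47.76·cos²31.9°·tan19.8° = 8.9 + 47.76·0.7208·0.3600 = 21.293 kPa
Denominator = 47.76·sin31.9°·cos31.9° = 47.76·0.5284·0.8490 = 21.427 kPa
FS = 21.293 / 21.427 = 0.994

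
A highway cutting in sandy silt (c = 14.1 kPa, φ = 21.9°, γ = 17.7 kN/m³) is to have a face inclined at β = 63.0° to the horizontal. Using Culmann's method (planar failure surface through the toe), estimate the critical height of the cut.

Culmann's analysis gives the critical failure plane at α_cr = (β + φ)/2 = (63.0 + 21.9)/2 = 42.5°, and the critical height
H_c = (4c/γ) · sinβ cosφ / [1 − cos(β − φ)]
    = (4·14.1/17.7) · sin63.0°·cos21.9° / [1 − cos(41.1°)]
    = 3.186 · 0.8910·0.9278 / [1 − 0.7536]
    = 3.186 · 0.8267 / 0.2464
    = 10.69 m

H_c = 10.69 m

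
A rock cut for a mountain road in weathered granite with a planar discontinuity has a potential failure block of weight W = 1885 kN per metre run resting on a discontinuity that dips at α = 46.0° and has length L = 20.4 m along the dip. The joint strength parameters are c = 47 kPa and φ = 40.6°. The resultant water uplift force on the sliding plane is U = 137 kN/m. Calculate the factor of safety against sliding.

FS = 1.45

Resolving the block weight along and normal to the plane and applying the Mohr–Coulomb strength on the joint:
N' = W cosα − U = 1885·cos46.0° − 137 = 1172.4 kN/m
Driving force T = W sinα = 1885·sin46.0° = 1356.0 kN/m
Resisting force R = c·L + N'·tanφ = 47·20.4 + 1172.4·tan40.6° = 958.8 + 1004.9 = 1963.7 kN/m
FS = R / T = 1963.7 / 1356.0 = 1.448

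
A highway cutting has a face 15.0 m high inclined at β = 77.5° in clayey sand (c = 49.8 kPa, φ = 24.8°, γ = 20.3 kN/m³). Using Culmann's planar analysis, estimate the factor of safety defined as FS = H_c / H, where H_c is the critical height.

H_c = (4c/γ) · sinβ cosφ / [1 − cos(β − φ)]
    = (4·49.8/20.3) · sin77.5°·cos24.8° / [1 − cos52.7°]
    = 9.813 · 0.8863 / 0.3940 = 22.07 m
FS = H_c / H = 22.07 / 15.0 = 1.471

FS = 1.47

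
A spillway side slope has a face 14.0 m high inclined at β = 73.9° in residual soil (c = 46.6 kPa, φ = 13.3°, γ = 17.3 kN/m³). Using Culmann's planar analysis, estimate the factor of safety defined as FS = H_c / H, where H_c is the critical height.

H_c = (4c/γ) · sinβ cosφ / [1 − cos(β − φ)]
    = (4·46.6/17.3) · sin73.9°·cos13.3° / [1 − cos60.6°]
    = 10.775 · 0.9350 / 0.5091 = 19.79 m
FS = H_c / H = 19.79 / 14.0 = 1.413

FS = 1.41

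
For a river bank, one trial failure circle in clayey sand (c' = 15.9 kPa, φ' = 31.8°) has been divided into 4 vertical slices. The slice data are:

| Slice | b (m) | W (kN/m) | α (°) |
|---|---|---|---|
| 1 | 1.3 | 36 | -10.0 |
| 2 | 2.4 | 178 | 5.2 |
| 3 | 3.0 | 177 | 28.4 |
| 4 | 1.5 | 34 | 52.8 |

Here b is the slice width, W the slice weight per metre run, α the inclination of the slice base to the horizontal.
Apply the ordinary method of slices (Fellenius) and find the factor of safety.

FS = 3.25

Ordinary method of slices: FS = Σ[c'·Δl_i + (W_i cosα_i)·tanφ'] / Σ W_i sinα_i, with Δl_i = b_i / cosα_i.
Slice 1: Δl = 1.3/cos(-10.0°) = 1.320 m; N'_1 = 36·cos(-10.0°) = 35.5; c'Δl = 20.99; W sinα = -6.3
Slice 2: Δl = 2.4/cos5.2° = 2.410 m; N'_2 = 178·cos5.2° = 177.3; c'Δl = 38.32; W sinα = 16.1
Slice 3: Δl = 3.0/cos28.4° = 3.410 m; N'_3 = 177·cos28.4° = 155.7; c'Δl = 54.23; W sinα = 84.2
Slice 4: Δl = 1.5/cos52.8° = 2.481 m; N'_4 = 34·cos52.8° = 20.6; c'Δl = 39.45; W sinα = 27.1
Σc'Δl = 153.0 kN/m; ΣN' = 389.0 kN/m; ΣW sinα = 121.1 kN/m
Resisting = 153.0 + 389.0·tan31.8° = 153.0 + 241.2 = 394.2 kN/m
FS = 394.2 / 121.1 = 3.253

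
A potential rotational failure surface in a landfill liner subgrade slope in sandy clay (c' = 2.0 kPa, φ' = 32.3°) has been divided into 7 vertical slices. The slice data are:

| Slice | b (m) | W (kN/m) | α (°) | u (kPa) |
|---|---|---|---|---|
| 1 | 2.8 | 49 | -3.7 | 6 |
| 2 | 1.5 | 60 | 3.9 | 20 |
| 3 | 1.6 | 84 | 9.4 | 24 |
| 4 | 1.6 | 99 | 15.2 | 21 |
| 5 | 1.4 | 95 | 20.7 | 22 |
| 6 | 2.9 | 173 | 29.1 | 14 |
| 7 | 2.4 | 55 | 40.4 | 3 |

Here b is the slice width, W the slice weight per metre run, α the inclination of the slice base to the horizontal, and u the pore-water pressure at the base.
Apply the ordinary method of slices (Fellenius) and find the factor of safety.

FS = 1.33

Ordinary method of slices: FS = Σ[c'·Δl_i + (W_i cosα_i − u_i·Δl_i)·tanφ'] / Σ W_i sinα_i, with Δl_i = b_i / cosα_i.
Slice 1: Δl = 2.8/cos(-3.7°) = 2.806 m; N'_1 = 49·cos(-3.7°) − 6·2.806 = 32.1; c'Δl = 5.61; W sinα = -3.2
Slice 2: Δl = 1.5/cos3.9° = 1.503 m; N'_2 = 60·cos3.9° − 20·1.503 = 29.8; c'Δl = 3.01; W sinα = 4.1
Slice 3: Δl = 1.6/cos9.4° = 1.622 m; N'_3 = 84·cos9.4° − 24·1.622 = 43.9; c'Δl = 3.24; W sinα = 13.7
Slice 4: Δl = 1.6/cos15.2° = 1.658 m; N'_4 = 99·cos15.2° − 21·1.658 = 60.7; c'Δl = 3.32; W sinα = 26.0
Slice 5: Δl = 1.4/cos20.7° = 1.497 m; N'_5 = 95·cos20.7° − 22·1.497 = 55.9; c'Δl = 2.99; W sinα = 33.6
Slice 6: Δl = 2.9/cos29.1° = 3.319 m; N'_6 = 173·cos29.1° − 14·3.319 = 104.7; c'Δl = 6.64; W sinα = 84.1
Slice 7: Δl = 2.4/cos40.4° = 3.152 m; N'_7 = 55·cos40.4° − 3·3.152 = 32.4; c'Δl = 6.30; W sinα = 35.6
Σc'Δl = 31.1 kN/m; ΣN' = 359.6 kN/m; ΣW sinα = 194.0 kN/m
Resisting = 31.1 + 359.6·tan32.3° = 31.1 + 227.3 = 258.4 kN/m
FS = 258.4 / 194.0 = 1.332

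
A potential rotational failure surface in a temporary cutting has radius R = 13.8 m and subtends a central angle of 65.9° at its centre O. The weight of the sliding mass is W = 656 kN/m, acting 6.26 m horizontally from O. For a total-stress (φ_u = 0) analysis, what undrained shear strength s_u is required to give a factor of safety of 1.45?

FS = s_u·L_a·R / (W·d), so s_u = FS·W·d / (L_a·R).
Arc length L_a = R·θ = 13.8·(65.9°·π/180) = 13.8·1.1502 = 15.87 m
s_u = 1.45·656·6.26 / (15.87·13.8) = 5954.5 / 219.04 = 27.18 kPa

s_u = 27.2 kPa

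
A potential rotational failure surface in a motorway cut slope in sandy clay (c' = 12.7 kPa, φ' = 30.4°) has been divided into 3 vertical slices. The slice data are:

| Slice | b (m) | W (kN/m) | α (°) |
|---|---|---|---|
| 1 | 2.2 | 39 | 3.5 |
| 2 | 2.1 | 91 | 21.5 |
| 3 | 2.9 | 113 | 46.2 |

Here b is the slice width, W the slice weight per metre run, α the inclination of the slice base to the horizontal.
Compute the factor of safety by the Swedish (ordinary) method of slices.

FS = 1.95

Ordinary method of slices: FS = Σ[c'·Δl_i + (W_i cosα_i)·tanφ'] / Σ W_i sinα_i, with Δl_i = b_i / cosα_i.
Slice 1: Δl = 2.2/cos3.5° = 2.204 m; N'_1 = 39·cos3.5° = 38.9; c'Δl = 27.99; W sinα = 2.4
Slice 2: Δl = 2.1/cos21.5° = 2.257 m; N'_2 = 91·cos21.5° = 84.7; c'Δl = 28.66; W sinα = 33.4
Slice 3: Δl = 2.9/cos46.2° = 4.190 m; N'_3 = 113·cos46.2° = 78.2; c'Δl = 53.21; W sinα = 81.6
Σc'Δl = 109.9 kN/m; ΣN' = 201.8 kN/m; ΣW sinα = 117.3 kN/m
Resisting = 109.9 + 201.8·tan30.4° = 109.9 + 118.4 = 228.3 kN/m
FS = 228.3 / 117.3 = 1.946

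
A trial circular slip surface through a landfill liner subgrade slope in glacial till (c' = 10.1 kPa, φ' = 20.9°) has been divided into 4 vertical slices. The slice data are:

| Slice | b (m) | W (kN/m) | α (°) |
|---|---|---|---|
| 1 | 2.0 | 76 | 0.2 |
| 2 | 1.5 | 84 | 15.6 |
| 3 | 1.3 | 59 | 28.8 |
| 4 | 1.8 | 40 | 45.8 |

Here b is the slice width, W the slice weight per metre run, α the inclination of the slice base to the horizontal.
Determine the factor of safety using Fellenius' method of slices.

FS = 2.09

Ordinary method of slices: FS = Σ[c'·Δl_i + (W_i cosα_i)·tanφ'] / Σ W_i sinα_i, with Δl_i = b_i / cosα_i.
Slice 1: Δl = 2.0/cos0.2° = 2.000 m; N'_1 = 76·cos0.2° = 76.0; c'Δl = 20.20; W sinα = 0.3
Slice 2: Δl = 1.5/cos15.6° = 1.557 m; N'_2 = 84·cos15.6° = 80.9; c'Δl = 15.73; W sinα = 22.6
Slice 3: Δl = 1.3/cos28.8° = 1.483 m; N'_3 = 59·cos28.8° = 51.7; c'Δl = 14.98; W sinα = 28.4
Slice 4: Δl = 1.8/cos45.8° = 2.582 m; N'_4 = 40·cos45.8° = 27.9; c'Δl = 26.08; W sinα = 28.7
Σc'Δl = 77.0 kN/m; ΣN' = 236.5 kN/m; ΣW sinα = 80.0 kN/m
Resisting = 77.0 + 236.5·tan20.9° = 77.0 + 90.3 = 167.3 kN/m
FS = 167.3 / 80.0 = 2.092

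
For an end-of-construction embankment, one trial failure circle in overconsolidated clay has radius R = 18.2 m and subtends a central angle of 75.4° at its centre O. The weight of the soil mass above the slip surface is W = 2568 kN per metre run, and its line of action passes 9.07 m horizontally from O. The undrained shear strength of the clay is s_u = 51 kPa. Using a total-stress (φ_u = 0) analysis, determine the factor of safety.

FS = 0.95

Taking moments about the centre O, the resisting moment is provided by the undrained shear strength acting along the arc:
Arc length L_a = R·θ = 18.2·(75.4°·π/180) = 18.2·1.3160 = 23.95 m
M_R = s_u·L_a·R = 51·23.95·18.2 = 22231.1 kN·m/m
M_D = W·d = 2568·9.07 = 23291.8 kN·m/m
FS = M_R / M_D = 22231.1 / 23291.8 = 0.954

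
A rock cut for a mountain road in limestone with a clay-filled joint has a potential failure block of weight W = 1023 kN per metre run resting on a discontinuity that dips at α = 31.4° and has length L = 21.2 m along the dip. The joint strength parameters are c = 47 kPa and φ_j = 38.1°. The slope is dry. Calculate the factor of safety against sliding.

FS = 3.15

Resolving the block weight along and normal to the plane and applying the Mohr–Coulomb strength on the joint:
N' = W cosα = 1023·cos31.4° = 873.2 kN/m
Driving force T = W sinα = 1023·sin31.4° = 533.0 kN/m
Resisting force R = c·L + N'·tanφ_j = 47·21.2 + 873.2·tan38.1° = 996.4 + 684.7 = 1681.1 kN/m
FS = R / T = 1681.1 / 533.0 = 3.154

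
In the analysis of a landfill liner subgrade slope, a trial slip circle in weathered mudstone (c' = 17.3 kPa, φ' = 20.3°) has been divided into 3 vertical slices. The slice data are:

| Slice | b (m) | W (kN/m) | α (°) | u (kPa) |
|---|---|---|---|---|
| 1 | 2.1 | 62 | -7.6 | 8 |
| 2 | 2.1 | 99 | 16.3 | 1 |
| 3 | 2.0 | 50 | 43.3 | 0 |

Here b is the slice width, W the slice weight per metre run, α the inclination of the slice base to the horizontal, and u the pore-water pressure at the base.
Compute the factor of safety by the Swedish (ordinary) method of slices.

FS = 3.46

Ordinary method of slices: FS = Σ[c'·Δl_i + (W_i cosα_i − u_i·Δl_i)·tanφ'] / Σ W_i sinα_i, with Δl_i = b_i / cosα_i.
Slice 1: Δl = 2.1/cos(-7.6°) = 2.119 m; N'_1 = 62·cos(-7.6°) − 8·2.119 = 44.5; c'Δl = 36.65; W sinα = -8.2
Slice 2: Δl = 2.1/cos16.3° = 2.188 m; N'_2 = 99·cos16.3° − 1·2.188 = 92.8; c'Δl = 37.85; W sinα = 27.8
Slice 3: Δl = 2.0/cos43.3° = 2.748 m; N'_3 = 50·cos43.3° − 0·2.748 = 36.4; c'Δl = 47.54; W sinα = 34.3
Σc'Δl = 122.0 kN/m; ΣN' = 173.7 kN/m; ΣW sinα = 53.9 kN/m
Resisting = 122.0 + 173.7·tan20.3° = 122.0 + 64.3 = 186.3 kN/m
FS = 186.3 / 53.9 = 3.458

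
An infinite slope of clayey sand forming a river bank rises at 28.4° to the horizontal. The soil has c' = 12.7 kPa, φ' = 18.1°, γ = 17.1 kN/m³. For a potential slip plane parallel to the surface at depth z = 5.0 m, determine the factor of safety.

For an infinite slope with a slip plane parallel to the surface (no pore pressure): FS = [c' + γz cos²β tanφ'] / [γz sinβ cosβ].
γz = 17.1·5.0 = 85.50 kN/m²
Numerator = 12.7 + 85.50·cos²28.4°·tan18.1° = 12.7 + 85.50·0.7738·0.3269 = 34.324 kPa
Denominator = 85.50·sin28.4°·cos28.4° = 85.50·0.4756·0.8796 = 35.772 kPa
FS = 34.324 / 35.772 = 0.960

FS = 0.96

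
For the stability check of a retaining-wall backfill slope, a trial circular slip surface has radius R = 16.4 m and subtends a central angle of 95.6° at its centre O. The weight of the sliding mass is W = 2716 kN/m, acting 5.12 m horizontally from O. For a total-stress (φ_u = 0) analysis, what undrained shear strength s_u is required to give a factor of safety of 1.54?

FS = s_u·L_a·R / (W·d), so s_u = FS·W·d / (L_a·R).
Arc length L_a = R·θ = 16.4·(95.6°·π/180) = 16.4·1.6685 = 27.36 m
s_u = 1.54·2716·5.12 / (27.36·16.4) = 21415.1 / 448.77 = 47.72 kPa

s_u = 47.7 kPa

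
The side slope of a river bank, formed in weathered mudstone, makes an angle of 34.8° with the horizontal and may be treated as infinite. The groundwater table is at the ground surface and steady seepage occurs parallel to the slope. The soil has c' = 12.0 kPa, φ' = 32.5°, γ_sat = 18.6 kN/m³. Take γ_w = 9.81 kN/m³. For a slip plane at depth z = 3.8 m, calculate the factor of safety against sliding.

FS = 0.80

With seepage parallel to the slope and the water table at the surface, the effective normal stress on the slip plane uses the buoyant unit weight γ' = γ_sat − γ_w while the driving shear stress uses γ_sat:
FS = [c' + γ' z cos²β tanφ'] / [γ_sat z sinβ cosβ]
γ' = 18.6 − 9.81 = 8.79 kN/m³
Numerator = 12.0 + 8.79·3.8·cos²34.8°·tan32.5° = 12.0 + 8.79·3.8·0.6743·0.6371 = 26.348 kPa
Denominator = 18.6·3.8·sin34.8°·cos34.8° = 18.6·3.8·0.5707·0.8211 = 33.124 kPa
FS = 26.348 / 33.124 = 0.795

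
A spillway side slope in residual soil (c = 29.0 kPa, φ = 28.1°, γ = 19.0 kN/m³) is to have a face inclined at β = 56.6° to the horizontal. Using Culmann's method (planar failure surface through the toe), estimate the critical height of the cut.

H_c = 37.10 m

Culmann's analysis gives the critical failure plane at α_cr = (β + φ)/2 = (56.6 + 28.1)/2 = 42.4°, and the critical height
H_c = (4c/γ) · sinβ cosφ / [1 − cos(β − φ)]
    = (4·29.0/19.0) · sin56.6°·cos28.1° / [1 − cos(28.5°)]
    = 6.105 · 0.8348·0.8821 / [1 − 0.8788]
    = 6.105 · 0.7364 / 0.1212
    = 37.10 m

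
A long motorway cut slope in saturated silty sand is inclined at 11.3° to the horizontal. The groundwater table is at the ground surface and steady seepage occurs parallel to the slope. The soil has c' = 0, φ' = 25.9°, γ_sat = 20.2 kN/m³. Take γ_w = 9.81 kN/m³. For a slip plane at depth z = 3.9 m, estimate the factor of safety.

FS = 1.25

With seepage parallel to the slope and the water table at the surface, the effective normal stress on the slip plane uses the buoyant unit weight γ' = γ_sat − γ_w while the driving shear stress uses γ_sat:
FS = [c' + γ' z cos²β tanφ'] / [γ_sat z sinβ cosβ]
(For c' = 0 this reduces to FS = (γ'/γ_sat)·tanφ'/tanβ.)
γ' = 20.2 − 9.81 = 10.39 kN/m³
Numerator = 0.0 + 10.39·3.9·cos²11.3°·tan25.9° = 0.0 + 10.39·3.9·0.9616·0.4856 = 18.920 kPa
Denominator = 20.2·3.9·sin11.3°·cos11.3° = 20.2·3.9·0.1959·0.9806 = 15.137 kPa
FS = 18.920 / 15.137 = 1.250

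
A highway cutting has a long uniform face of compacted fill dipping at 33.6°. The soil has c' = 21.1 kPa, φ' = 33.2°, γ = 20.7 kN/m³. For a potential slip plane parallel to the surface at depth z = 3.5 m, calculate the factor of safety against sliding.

FS = 1.62

For an infinite slope with a slip plane parallel to the surface (no pore pressure): FS = [c' + γz cos²β tanφ'] / [γz sinβ cosβ].
γz = 20.7·3.5 = 72.45 kN/m²
Numerator = 21.1 + 72.45·cos²33.6°·tan33.2° = 21.1 + 72.45·0.6938·0.6544 = 53.991 kPa
Denominator = 72.45·sin33.6°·cos33.6° = 72.45·0.5534·0.8329 = 33.394 kPa
FS = 53.991 / 33.394 = 1.617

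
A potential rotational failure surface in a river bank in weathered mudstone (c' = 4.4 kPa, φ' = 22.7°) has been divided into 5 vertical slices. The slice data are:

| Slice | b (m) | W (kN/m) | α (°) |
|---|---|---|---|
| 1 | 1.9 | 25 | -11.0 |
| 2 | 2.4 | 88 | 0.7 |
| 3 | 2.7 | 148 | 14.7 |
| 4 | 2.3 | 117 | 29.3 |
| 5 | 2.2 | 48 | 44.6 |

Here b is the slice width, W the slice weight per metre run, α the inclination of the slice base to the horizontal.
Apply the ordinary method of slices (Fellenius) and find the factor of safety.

FS = 1.77

Ordinary method of slices: FS = Σ[c'·Δl_i + (W_i cosα_i)·tanφ'] / Σ W_i sinα_i, with Δl_i = b_i / cosα_i.
Slice 1: Δl = 1.9/cos(-11.0°) = 1.936 m; N'_1 = 25·cos(-11.0°) = 24.5; c'Δl = 8.52; W sinα = -4.8
Slice 2: Δl = 2.4/cos0.7° = 2.400 m; N'_2 = 88·cos0.7° = 88.0; c'Δl = 10.56; W sinα = 1.1
Slice 3: Δl = 2.7/cos14.7° = 2.791 m; N'_3 = 148·cos14.7° = 143.2; c'Δl = 12.28; W sinα = 37.6
Slice 4: Δl = 2.3/cos29.3° = 2.637 m; N'_4 = 117·cos29.3° = 102.0; c'Δl = 11.60; W sinα = 57.3
Slice 5: Δl = 2.2/cos44.6° = 3.090 m; N'_5 = 48·cos44.6° = 34.2; c'Δl = 13.60; W sinα = 33.7
Σc'Δl = 56.6 kN/m; ΣN' = 391.9 kN/m; ΣW sinα = 124.8 kN/m
Resisting = 56.6 + 391.9·tan22.7° = 56.6 + 163.9 = 220.5 kN/m
FS = 220.5 / 124.8 = 1.766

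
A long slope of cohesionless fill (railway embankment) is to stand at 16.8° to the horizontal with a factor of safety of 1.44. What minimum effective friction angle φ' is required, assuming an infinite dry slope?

FS = tanφ'/tanβ ⇒ tanφ' = FS · tanβ = 1.44 · tan16.8° = 0.4348
φ' = arctan(0.4348) = 23.50°

φ' = 23.5°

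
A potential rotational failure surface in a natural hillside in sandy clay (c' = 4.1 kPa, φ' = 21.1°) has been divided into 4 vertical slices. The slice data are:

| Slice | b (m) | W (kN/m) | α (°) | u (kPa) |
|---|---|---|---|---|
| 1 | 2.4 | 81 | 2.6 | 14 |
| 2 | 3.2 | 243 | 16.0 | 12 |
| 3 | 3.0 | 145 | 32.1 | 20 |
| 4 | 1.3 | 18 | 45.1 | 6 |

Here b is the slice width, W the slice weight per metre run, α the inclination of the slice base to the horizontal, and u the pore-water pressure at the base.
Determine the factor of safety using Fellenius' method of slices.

FS = 0.99

Ordinary method of slices: FS = Σ[c'·Δl_i + (W_i cosα_i − u_i·Δl_i)·tanφ'] / Σ W_i sinα_i, with Δl_i = b_i / cosα_i.
Slice 1: Δl = 2.4/cos2.6° = 2.402 m; N'_1 = 81·cos2.6° − 14·2.402 = 47.3; c'Δl = 9.85; W sinα = 3.7
Slice 2: Δl = 3.2/cos16.0° = 3.329 m; N'_2 = 243·cos16.0° − 12·3.329 = 193.6; c'Δl = 13.65; W sinα = 67.0
Slice 3: Δl = 3.0/cos32.1° = 3.541 m; N'_3 = 145·cos32.1° − 20·3.541 = 52.0; c'Δl = 14.52; W sinα = 77.1
Slice 4: Δl = 1.3/cos45.1° = 1.842 m; N'_4 = 18·cos45.1° − 6·1.842 = 1.7; c'Δl = 7.55; W sinα = 12.8
Σc'Δl = 45.6 kN/m; ΣN' = 294.6 kN/m; ΣW sinα = 160.5 kN/m
Resisting = 45.6 + 294.6·tan21.1° = 45.6 + 113.7 = 159.2 kN/m
FS = 159.2 / 160.5 = 0.992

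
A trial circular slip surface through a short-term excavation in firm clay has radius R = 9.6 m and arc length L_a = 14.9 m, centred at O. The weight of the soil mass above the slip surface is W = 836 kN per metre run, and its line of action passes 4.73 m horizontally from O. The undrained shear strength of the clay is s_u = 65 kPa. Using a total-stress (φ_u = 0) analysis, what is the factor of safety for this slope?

FS = 2.35

Taking moments about the centre O, the resisting moment is provided by the undrained shear strength acting along the arc:
M_R = s_u·L_a·R = 65·14.90·9.6 = 9297.6 kN·m/m
M_D = W·d = 836·4.73 = 3954.3 kN·m/m
FS = M_R / M_D = 9297.6 / 3954.3 = 2.351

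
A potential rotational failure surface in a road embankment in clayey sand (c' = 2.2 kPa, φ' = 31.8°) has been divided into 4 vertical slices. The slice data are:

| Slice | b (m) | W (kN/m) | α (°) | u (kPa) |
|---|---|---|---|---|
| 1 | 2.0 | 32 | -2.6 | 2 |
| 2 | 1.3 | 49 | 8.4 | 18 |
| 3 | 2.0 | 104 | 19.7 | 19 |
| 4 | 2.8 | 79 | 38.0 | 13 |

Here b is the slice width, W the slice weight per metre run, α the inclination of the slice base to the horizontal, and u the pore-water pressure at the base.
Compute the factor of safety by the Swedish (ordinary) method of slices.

FS = 1.10

Ordinary method of slices: FS = Σ[c'·Δl_i + (W_i cosα_i − u_i·Δl_i)·tanφ'] / Σ W_i sinα_i, with Δl_i = b_i / cosα_i.
Slice 1: Δl = 2.0/cos(-2.6°) = 2.002 m; N'_1 = 32·cos(-2.6°) − 2·2.002 = 28.0; c'Δl = 4.40; W sinα = -1.5
Slice 2: Δl = 1.3/cos8.4° = 1.314 m; N'_2 = 49·cos8.4° − 18·1.314 = 24.8; c'Δl = 2.89; W sinα = 7.2
Slice 3: Δl = 2.0/cos19.7° = 2.124 m; N'_3 = 104·cos19.7° − 19·2.124 = 57.6; c'Δl = 4.67; W sinα = 35.1
Slice 4: Δl = 2.8/cos38.0° = 3.553 m; N'_4 = 79·cos38.0° − 13·3.553 = 16.1; c'Δl = 7.82; W sinα = 48.6
Σc'Δl = 19.8 kN/m; ΣN' = 126.4 kN/m; ΣW sinα = 89.4 kN/m
Resisting = 19.8 + 126.4·tan31.8° = 19.8 + 78.4 = 98.2 kN/m
FS = 98.2 / 89.4 = 1.098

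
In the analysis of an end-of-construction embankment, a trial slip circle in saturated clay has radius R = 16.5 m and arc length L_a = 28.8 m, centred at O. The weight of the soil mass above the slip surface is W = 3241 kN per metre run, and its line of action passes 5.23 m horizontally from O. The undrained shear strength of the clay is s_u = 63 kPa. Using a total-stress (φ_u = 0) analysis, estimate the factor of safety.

FS = 1.77

Taking moments about the centre O, the resisting moment is provided by the undrained shear strength acting along the arc:
M_R = s_u·L_a·R = 63·28.80·16.5 = 29937.6 kN·m/m
M_D = W·d = 3241·5.23 = 16950.4 kN·m/m
FS = M_R / M_D = 29937.6 / 16950.4 = 1.766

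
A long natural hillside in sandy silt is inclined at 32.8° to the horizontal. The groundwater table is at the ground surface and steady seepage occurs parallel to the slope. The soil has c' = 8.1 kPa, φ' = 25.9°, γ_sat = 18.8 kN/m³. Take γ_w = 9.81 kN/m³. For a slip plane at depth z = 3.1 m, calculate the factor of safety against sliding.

With seepage parallel to the slope and the water table at the surface, the effective normal stress on the slip plane uses the buoyant unit weight γ' = γ_sat − γ_w while the driving shear stress uses γ_sat:
FS = [c' + γ' z cos²β tanφ'] / [γ_sat z sinβ cosβ]
γ' = 18.8 − 9.81 = 8.99 kN/m³
Numerator = 8.1 + 8.99·3.1·cos²32.8°·tan25.9° = 8.1 + 8.99·3.1·0.7066·0.4856 = 17.661 kPa
Denominator = 18.8·3.1·sin32.8°·cos32.8° = 18.8·3.1·0.5417·0.8406 = 26.537 kPa
FS = 17.661 / 26.537 = 0.666

FS = 0.67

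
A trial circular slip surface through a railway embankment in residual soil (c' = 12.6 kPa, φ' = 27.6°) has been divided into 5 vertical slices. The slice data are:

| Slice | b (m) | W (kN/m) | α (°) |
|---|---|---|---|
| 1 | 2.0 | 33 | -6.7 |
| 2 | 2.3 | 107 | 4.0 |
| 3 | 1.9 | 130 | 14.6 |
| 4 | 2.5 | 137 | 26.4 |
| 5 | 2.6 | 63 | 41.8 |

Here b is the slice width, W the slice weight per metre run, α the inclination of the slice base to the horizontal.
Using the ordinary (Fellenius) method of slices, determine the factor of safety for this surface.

FS = 2.77

Ordinary method of slices: FS = Σ[c'·Δl_i + (W_i cosα_i)·tanφ'] / Σ W_i sinα_i, with Δl_i = b_i / cosα_i.
Slice 1: Δl = 2.0/cos(-6.7°) = 2.014 m; N'_1 = 33·cos(-6.7°) = 32.8; c'Δl = 25.37; W sinα = -3.9
Slice 2: Δl = 2.3/cos4.0° = 2.306 m; N'_2 = 107·cos4.0° = 106.7; c'Δl = 29.05; W sinα = 7.5
Slice 3: Δl = 1.9/cos14.6° = 1.963 m; N'_3 = 130·cos14.6° = 125.8; c'Δl = 24.74; W sinα = 32.8
Slice 4: Δl = 2.5/cos26.4° = 2.791 m; N'_4 = 137·cos26.4° = 122.7; c'Δl = 35.17; W sinα = 60.9
Slice 5: Δl = 2.6/cos41.8° = 3.488 m; N'_5 = 63·cos41.8° = 47.0; c'Δl = 43.95; W sinα = 42.0
Σc'Δl = 158.3 kN/m; ΣN' = 435.0 kN/m; ΣW sinα = 139.3 kN/m
Resisting = 158.3 + 435.0·tan27.6° = 158.3 + 227.4 = 385.7 kN/m
FS = 385.7 / 139.3 = 2.769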